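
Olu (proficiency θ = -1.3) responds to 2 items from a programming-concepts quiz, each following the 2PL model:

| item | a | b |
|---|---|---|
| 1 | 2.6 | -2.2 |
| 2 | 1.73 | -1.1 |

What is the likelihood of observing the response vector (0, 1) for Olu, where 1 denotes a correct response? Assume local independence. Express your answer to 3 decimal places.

P(θ) = 1 / (1 + exp(−a(θ − b)))
P_1 = 1/(1+e^{-2.3400}) = 0.9121
P_2 = 1/(1+e^{0.3460}) = 0.4144
L = (1−P_1) × P_2 = 0.0879 × 0.4144 = 0.03641

0.036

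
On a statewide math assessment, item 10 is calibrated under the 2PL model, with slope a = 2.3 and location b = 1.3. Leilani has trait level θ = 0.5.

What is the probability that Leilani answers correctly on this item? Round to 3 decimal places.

0.137

P(θ) = 1 / (1 + exp(−a(θ − b)))
Exponent: 2.3 × (0.5 − 1.3) = -1.8400
1/(1 + e^{1.8400}) = 0.1371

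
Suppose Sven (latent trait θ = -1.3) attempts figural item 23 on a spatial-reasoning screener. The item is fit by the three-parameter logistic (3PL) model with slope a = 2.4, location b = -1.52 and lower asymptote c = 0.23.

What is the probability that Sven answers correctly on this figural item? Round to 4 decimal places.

P(θ) = c + (1 − c) · 1 / (1 + exp(−a(θ − b)))
Exponent: 2.4 × (-1.3 − (-1.52)) = 0.5280
1/(1 + e^{-0.5280}) = 0.6290
P = 0.23 + 0.77 × 0.6290 = 0.7143

0.7143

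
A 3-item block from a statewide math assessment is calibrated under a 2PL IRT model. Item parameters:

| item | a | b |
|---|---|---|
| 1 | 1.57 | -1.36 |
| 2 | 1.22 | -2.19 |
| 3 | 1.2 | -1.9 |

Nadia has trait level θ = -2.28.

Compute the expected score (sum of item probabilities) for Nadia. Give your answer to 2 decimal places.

P(θ) = 1 / (1 + exp(−a(θ − b)))
P_1 = 1/(1+e^{1.4444}) = 0.1909
P_2 = 1/(1+e^{0.1098}) = 0.4726
P_3 = 1/(1+e^{0.4560}) = 0.3879
E[score] = 0.1909 + 0.4726 + 0.3879 = 1.0514

1.05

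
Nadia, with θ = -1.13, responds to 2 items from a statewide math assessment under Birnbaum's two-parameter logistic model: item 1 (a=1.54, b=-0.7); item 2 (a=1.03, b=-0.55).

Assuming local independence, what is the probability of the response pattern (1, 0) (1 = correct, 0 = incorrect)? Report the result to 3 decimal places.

0.219

P(θ) = 1 / (1 + exp(−a(θ − b)))
P_1 = 1/(1+e^{0.6622}) = 0.3402
P_2 = 1/(1+e^{0.5974}) = 0.3549
L = P_1 × (1−P_2) = 0.3402 × 0.6451 = 0.21948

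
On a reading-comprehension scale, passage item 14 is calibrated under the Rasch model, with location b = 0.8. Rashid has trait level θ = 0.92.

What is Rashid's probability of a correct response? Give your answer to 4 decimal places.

0.5300

P(θ) = 1 / (1 + exp(−(θ − b)))
Exponent: (0.92 − 0.8) = 0.1200
1/(1 + e^{-0.1200}) = 0.5300
P = 0.5300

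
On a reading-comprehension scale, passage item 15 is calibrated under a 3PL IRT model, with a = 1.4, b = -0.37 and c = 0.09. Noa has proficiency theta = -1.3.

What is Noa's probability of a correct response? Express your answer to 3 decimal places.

0.285

P(theta) = c + (1 − c) · 1 / (1 + exp(−a(theta − b)))
Exponent: 1.4 × (-1.3 − (-0.37)) = -1.3020
1/(1 + e^{1.3020}) = 0.2138
P = 0.09 + 0.91 × 0.2138 = 0.2846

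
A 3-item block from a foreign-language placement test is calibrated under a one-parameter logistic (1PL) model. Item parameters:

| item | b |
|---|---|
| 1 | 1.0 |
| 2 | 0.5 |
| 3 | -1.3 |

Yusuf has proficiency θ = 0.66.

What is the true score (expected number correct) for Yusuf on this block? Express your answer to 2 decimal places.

1.83

P(θ) = 1 / (1 + exp(−(θ − b)))
P_1 = 1/(1+e^{0.3400}) = 0.4158
P_2 = 1/(1+e^{-0.1600}) = 0.5399
P_3 = 1/(1+e^{-1.9600}) = 0.8765
E[score] = 0.4158 + 0.5399 + 0.8765 = 1.8323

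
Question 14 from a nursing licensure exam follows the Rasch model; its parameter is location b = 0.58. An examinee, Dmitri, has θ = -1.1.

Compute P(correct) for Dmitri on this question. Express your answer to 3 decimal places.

P(θ) = 1 / (1 + exp(−(θ − b)))
Exponent: (-1.1 − 0.58) = -1.6800
1/(1 + e^{1.6800}) = 0.1571
P = 0.1571

0.157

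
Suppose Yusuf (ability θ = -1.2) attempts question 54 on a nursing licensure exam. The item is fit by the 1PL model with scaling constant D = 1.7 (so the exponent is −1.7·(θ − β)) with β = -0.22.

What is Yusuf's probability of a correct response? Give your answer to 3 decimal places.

P(θ) = 1 / (1 + exp(−D·(θ − β)))
Exponent: 1.7 × (-1.2 − (-0.22)) = -1.6660
1/(1 + e^{1.6660}) = 0.1590
P = 0.1590

0.159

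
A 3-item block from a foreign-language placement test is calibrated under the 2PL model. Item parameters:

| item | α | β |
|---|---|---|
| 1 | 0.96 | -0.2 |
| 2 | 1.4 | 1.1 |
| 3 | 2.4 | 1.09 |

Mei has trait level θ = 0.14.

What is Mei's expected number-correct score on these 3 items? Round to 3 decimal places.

P(θ) = 1 / (1 + exp(−α(θ − β)))
P_1 = 1/(1+e^{-0.3264}) = 0.5809
P_2 = 1/(1+e^{1.3440}) = 0.2069
P_3 = 1/(1+e^{2.2800}) = 0.0928
E[score] = 0.5809 + 0.2069 + 0.0928 = 0.8805

0.881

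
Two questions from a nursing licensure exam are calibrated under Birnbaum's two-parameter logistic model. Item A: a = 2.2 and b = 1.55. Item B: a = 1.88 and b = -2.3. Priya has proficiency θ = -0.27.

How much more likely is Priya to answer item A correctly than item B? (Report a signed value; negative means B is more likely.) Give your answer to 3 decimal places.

-0.961

P(θ) = 1 / (1 + exp(−a(θ − b)))
P_A = 0.0179
P_B = 0.9785
P_A − P_B = -0.9606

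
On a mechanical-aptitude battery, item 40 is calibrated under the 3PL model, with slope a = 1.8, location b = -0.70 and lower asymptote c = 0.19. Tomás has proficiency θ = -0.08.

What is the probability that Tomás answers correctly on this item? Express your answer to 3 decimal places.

P(θ) = c + (1 − c) · 1 / (1 + exp(−a(θ − b)))
Exponent: 1.8 × (-0.08 − (-0.70)) = 1.1160
1/(1 + e^{-1.1160}) = 0.7532
P = 0.19 + 0.81 × 0.7532 = 0.8001

0.800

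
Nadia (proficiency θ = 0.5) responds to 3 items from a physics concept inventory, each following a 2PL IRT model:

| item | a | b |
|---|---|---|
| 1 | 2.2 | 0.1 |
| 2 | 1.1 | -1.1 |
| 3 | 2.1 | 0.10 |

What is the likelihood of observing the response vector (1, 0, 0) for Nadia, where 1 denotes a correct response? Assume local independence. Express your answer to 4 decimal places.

P(θ) = 1 / (1 + exp(−a(θ − b)))
P_1 = 1/(1+e^{-0.8800}) = 0.7068
P_2 = 1/(1+e^{-1.7600}) = 0.8532
P_3 = 1/(1+e^{-0.8400}) = 0.6985
L = P_1 × (1−P_2) × (1−P_3) = 0.7068 × 0.1468 × 0.3015 = 0.03129

0.0313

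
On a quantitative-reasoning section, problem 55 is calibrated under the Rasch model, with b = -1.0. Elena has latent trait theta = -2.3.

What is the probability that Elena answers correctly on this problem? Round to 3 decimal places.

0.214

P(theta) = 1 / (1 + exp(−(theta − b)))
Exponent: (-2.3 − (-1.0)) = -1.3000
1/(1 + e^{1.3000}) = 0.2142
P = 0.2142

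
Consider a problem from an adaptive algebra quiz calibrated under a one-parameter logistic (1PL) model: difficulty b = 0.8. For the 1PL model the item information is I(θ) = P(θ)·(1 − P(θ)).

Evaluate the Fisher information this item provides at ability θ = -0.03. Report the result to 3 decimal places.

0.211

P = 1/(1+e^{0.8300}) = 0.3036
P(1−P) = 0.3036 × 0.6964 = 0.2114
I = P(1−P) = 0.21144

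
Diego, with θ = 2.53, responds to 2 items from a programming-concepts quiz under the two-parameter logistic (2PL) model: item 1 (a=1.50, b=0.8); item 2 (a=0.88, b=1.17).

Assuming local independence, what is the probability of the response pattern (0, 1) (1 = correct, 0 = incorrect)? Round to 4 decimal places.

P(θ) = 1 / (1 + exp(−a(θ − b)))
P_1 = 1/(1+e^{-2.5950}) = 0.9305
P_2 = 1/(1+e^{-1.1968}) = 0.7680
L = (1−P_1) × P_2 = 0.0695 × 0.7680 = 0.05334

0.0533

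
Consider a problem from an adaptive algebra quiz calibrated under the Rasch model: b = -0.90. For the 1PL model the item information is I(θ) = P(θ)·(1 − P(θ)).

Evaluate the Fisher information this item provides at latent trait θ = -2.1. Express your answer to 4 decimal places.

0.1779

P = 1/(1+e^{1.2000}) = 0.2315
P(1−P) = 0.2315 × 0.7685 = 0.1779
I = P(1−P) = 0.17789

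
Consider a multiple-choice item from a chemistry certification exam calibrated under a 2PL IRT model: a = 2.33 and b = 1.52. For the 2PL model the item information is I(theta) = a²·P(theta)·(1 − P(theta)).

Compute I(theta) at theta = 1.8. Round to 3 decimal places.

1.222

P = 1/(1+e^{-0.6524}) = 0.6576
P(1−P) = 0.6576 × 0.3424 = 0.2252
I = a² × P(1−P) = 2.33² × 0.2252 = 1.22247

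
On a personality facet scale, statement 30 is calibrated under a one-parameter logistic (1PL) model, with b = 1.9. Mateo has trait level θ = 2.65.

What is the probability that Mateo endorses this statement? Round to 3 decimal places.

P(θ) = 1 / (1 + exp(−(θ − b)))
Exponent: (2.65 − 1.9) = 0.7500
1/(1 + e^{-0.7500}) = 0.6792
P = 0.6792

0.679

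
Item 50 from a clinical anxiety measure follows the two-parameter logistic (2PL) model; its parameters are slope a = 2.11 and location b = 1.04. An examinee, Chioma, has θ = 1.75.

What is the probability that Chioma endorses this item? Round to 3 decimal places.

P(θ) = 1 / (1 + exp(−a(θ − b)))
Exponent: 2.11 × (1.75 − 1.04) = 1.4981
1/(1 + e^{-1.4981}) = 0.8173

0.817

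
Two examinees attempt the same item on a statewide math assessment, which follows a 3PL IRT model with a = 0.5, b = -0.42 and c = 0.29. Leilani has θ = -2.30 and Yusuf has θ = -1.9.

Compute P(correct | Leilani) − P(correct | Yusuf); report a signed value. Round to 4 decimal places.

P(θ) = c + (1 − c) · 1 / (1 + exp(−a(θ − b)))
P(Leilani) = 0.4894  [exponent -0.9400]
P(Yusuf) = 0.5193  [exponent -0.7400]
Difference = 0.4894 − 0.5193 = -0.0299

-0.0299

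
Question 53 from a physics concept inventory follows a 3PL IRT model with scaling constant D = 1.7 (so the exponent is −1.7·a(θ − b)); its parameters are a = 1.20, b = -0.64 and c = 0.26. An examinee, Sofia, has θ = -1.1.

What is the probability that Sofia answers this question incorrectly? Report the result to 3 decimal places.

0.532

P(θ) = c + (1 − c) · 1 / (1 + exp(−D·a(θ − b)))
Exponent: 1.7 × 1.20 × (-1.1 − (-0.64)) = -0.9384
1/(1 + e^{0.9384}) = 0.2812
P = 0.26 + 0.74 × 0.2812 = 0.4681
P(incorrect) = 1 − 0.4681 = 0.5319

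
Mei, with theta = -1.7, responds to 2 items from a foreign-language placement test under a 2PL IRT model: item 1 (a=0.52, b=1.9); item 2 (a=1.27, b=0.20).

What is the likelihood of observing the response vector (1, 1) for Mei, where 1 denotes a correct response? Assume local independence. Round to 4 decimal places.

P(theta) = 1 / (1 + exp(−a(theta − b)))
P_1 = 1/(1+e^{1.8720}) = 0.1333
P_2 = 1/(1+e^{2.4130}) = 0.0822
L = P_1 × P_2 = 0.1333 × 0.0822 = 0.01096

0.0110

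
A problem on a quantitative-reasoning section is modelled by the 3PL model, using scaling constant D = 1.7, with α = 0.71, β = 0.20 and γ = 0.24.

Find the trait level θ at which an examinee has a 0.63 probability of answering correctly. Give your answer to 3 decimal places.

P(θ) = γ + (1 − γ) · 1 / (1 + exp(−D·α(θ − β)))
Remove guessing floor: (0.63 − 0.24)/(1 − 0.24) = 0.5132
logit = ln(0.5132/0.4868) = 0.0526
θ = β + logit/(1.7·α) = 0.20 + 0.0526/1.2070 = 0.2436

0.244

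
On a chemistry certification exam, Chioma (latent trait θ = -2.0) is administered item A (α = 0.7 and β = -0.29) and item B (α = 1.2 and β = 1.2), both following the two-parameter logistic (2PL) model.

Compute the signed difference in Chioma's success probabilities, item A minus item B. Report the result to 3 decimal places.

P(θ) = 1 / (1 + exp(−α(θ − β)))
P_A = 0.2320
P_B = 0.0210
P_A − P_B = 0.2110

0.211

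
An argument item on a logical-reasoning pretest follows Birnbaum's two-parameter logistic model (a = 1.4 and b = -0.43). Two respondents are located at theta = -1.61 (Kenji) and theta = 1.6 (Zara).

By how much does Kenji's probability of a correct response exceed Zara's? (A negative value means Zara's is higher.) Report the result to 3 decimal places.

P(theta) = 1 / (1 + exp(−a(theta − b)))
P(Kenji) = 0.1608  [exponent -1.6520]
P(Zara) = 0.9449  [exponent 2.8420]
Difference = 0.1608 − 0.9449 = -0.7841

-0.784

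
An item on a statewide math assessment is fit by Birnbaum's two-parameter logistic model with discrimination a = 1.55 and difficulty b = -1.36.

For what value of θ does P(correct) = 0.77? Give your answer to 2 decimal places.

-0.58

P(θ) = 1 / (1 + exp(−a(θ − b)))
logit = ln(0.7700/0.2300) = 1.2083
θ = b + logit/(a) = -1.36 + 1.2083/1.5500 = -0.5804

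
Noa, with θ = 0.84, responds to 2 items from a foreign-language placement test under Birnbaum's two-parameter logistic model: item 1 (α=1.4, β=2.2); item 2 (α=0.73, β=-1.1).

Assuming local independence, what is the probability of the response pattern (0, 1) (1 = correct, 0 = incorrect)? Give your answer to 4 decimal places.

P(θ) = 1 / (1 + exp(−α(θ − β)))
P_1 = 1/(1+e^{1.9040}) = 0.1297
P_2 = 1/(1+e^{-1.4162}) = 0.8047
L = (1−P_1) × P_2 = 0.8703 × 0.8047 = 0.70040

0.7004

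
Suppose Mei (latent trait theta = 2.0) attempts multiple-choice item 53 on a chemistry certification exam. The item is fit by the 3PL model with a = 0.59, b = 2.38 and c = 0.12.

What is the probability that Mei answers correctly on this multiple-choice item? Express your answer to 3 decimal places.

0.511

P(theta) = c + (1 − c) · 1 / (1 + exp(−a(theta − b)))
Exponent: 0.59 × (2.0 − 2.38) = -0.2242
1/(1 + e^{0.2242}) = 0.4442
P = 0.12 + 0.88 × 0.4442 = 0.5109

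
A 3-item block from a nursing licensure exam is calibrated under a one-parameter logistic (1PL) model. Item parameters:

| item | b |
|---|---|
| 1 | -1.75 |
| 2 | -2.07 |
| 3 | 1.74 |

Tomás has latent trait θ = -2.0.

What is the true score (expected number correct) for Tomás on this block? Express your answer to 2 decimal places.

0.98

P(θ) = 1 / (1 + exp(−(θ − b)))
P_1 = 1/(1+e^{0.2500}) = 0.4378
P_2 = 1/(1+e^{-0.0700}) = 0.5175
P_3 = 1/(1+e^{3.7400}) = 0.0232
E[score] = 0.4378 + 0.5175 + 0.0232 = 0.9785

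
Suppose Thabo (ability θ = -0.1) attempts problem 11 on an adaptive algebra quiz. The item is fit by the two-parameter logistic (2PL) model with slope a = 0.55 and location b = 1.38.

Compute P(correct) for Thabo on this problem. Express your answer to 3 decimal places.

0.307

P(θ) = 1 / (1 + exp(−a(θ − b)))
Exponent: 0.55 × (-0.1 − 1.38) = -0.8140
1/(1 + e^{0.8140}) = 0.3070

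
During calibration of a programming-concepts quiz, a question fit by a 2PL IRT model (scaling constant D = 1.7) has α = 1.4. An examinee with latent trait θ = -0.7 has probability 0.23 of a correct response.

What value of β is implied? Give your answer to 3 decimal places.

P(θ) = 1 / (1 + exp(−D·α(θ − β)))
logit(0.23) = ln(0.23/0.77) = -1.2083
β = θ − logit/(1.7·α) = -0.7 − (-1.2083)/2.3800 = -0.1923

-0.192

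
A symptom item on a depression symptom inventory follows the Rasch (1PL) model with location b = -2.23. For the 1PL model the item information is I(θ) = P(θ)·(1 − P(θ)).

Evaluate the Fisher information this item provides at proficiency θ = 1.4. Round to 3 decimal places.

P = 1/(1+e^{-3.6300}) = 0.9742
P(1−P) = 0.9742 × 0.0258 = 0.0252
I = P(1−P) = 0.02516

0.025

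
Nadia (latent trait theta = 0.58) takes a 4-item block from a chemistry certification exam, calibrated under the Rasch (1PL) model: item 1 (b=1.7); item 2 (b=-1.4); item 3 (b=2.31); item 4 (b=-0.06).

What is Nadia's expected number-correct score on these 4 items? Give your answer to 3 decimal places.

1.930

P(theta) = 1 / (1 + exp(−(theta − b)))
P_1 = 1/(1+e^{1.1200}) = 0.2460
P_2 = 1/(1+e^{-1.9800}) = 0.8787
P_3 = 1/(1+e^{1.7300}) = 0.1506
P_4 = 1/(1+e^{-0.6400}) = 0.6548
E[score] = 0.2460 + 0.8787 + 0.1506 + 0.6548 = 1.9300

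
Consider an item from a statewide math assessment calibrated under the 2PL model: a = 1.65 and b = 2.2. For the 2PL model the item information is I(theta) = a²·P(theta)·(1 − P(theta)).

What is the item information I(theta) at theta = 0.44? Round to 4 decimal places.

P = 1/(1+e^{2.9040}) = 0.0520
P(1−P) = 0.0520 × 0.9480 = 0.0493
I = a² × P(1−P) = 1.65² × 0.0493 = 0.13410

0.1341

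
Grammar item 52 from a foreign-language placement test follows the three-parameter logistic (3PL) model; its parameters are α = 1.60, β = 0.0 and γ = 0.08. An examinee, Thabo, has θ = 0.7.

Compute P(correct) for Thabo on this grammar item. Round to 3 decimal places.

P(θ) = γ + (1 − γ) · 1 / (1 + exp(−α(θ − β)))
Exponent: 1.60 × (0.7 − 0.0) = 1.1200
1/(1 + e^{-1.1200}) = 0.7540
P = 0.08 + 0.92 × 0.7540 = 0.7737

0.774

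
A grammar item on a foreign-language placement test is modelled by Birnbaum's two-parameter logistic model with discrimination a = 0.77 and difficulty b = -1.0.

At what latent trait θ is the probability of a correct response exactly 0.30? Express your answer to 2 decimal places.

-2.10

P(θ) = 1 / (1 + exp(−a(θ − b)))
logit = ln(0.3000/0.7000) = -0.8473
θ = b + logit/(a) = -1.0 + (-0.8473)/0.7700 = -2.1004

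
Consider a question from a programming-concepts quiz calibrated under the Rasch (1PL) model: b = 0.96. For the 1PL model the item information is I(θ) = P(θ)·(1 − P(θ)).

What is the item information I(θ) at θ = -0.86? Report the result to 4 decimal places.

0.1200

P = 1/(1+e^{1.8200}) = 0.1394
P(1−P) = 0.1394 × 0.8606 = 0.1200
I = P(1−P) = 0.11999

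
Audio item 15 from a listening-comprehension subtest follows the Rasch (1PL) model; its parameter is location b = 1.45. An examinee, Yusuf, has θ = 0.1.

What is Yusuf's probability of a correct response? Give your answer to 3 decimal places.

0.206

P(θ) = 1 / (1 + exp(−(θ − b)))
Exponent: (0.1 − 1.45) = -1.3500
1/(1 + e^{1.3500}) = 0.2059
P = 0.2059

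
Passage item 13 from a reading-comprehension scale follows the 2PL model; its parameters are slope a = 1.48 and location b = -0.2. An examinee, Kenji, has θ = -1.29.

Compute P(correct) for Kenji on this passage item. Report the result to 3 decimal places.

P(θ) = 1 / (1 + exp(−a(θ − b)))
Exponent: 1.48 × (-1.29 − (-0.2)) = -1.6132
1/(1 + e^{1.6132}) = 0.1661

0.166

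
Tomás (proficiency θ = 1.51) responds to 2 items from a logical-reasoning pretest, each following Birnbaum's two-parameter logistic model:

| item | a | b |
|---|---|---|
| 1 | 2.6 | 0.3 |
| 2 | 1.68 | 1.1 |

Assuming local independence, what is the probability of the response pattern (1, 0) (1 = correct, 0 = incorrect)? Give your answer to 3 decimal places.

P(θ) = 1 / (1 + exp(−a(θ − b)))
P_1 = 1/(1+e^{-3.1460}) = 0.9588
P_2 = 1/(1+e^{-0.6888}) = 0.6657
L = P_1 × (1−P_2) = 0.9588 × 0.3343 = 0.32051

0.321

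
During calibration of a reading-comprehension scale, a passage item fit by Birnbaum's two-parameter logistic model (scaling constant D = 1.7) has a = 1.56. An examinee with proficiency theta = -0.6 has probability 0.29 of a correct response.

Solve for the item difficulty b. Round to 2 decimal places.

P(theta) = 1 / (1 + exp(−D·a(theta − b)))
logit(0.29) = ln(0.29/0.71) = -0.8954
b = theta − logit/(1.7·a) = -0.6 − (-0.8954)/2.6520 = -0.2624

-0.26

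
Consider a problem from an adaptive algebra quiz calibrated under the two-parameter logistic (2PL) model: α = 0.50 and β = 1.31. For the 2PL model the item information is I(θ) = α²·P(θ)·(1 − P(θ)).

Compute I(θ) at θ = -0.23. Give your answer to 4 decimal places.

0.0541

P = 1/(1+e^{0.7700}) = 0.3165
P(1−P) = 0.3165 × 0.6835 = 0.2163
I = α² × P(1−P) = 0.50² × 0.2163 = 0.05408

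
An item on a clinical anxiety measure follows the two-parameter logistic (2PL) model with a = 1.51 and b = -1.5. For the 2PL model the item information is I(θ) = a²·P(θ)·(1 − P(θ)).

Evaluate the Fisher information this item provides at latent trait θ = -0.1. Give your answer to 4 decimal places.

0.2192

P = 1/(1+e^{-2.1140}) = 0.8923
P(1−P) = 0.8923 × 0.1077 = 0.0961
I = a² × P(1−P) = 1.51² × 0.0961 = 0.21920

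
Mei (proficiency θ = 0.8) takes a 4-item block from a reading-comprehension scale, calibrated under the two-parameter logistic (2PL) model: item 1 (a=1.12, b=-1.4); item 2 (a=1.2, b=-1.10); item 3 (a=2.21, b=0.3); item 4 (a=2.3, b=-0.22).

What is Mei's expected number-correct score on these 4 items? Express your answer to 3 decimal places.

P(θ) = 1 / (1 + exp(−a(θ − b)))
P_1 = 1/(1+e^{-2.4640}) = 0.9216
P_2 = 1/(1+e^{-2.2800}) = 0.9072
P_3 = 1/(1+e^{-1.1050}) = 0.7512
P_4 = 1/(1+e^{-2.3460}) = 0.9126
E[score] = 0.9216 + 0.9072 + 0.7512 + 0.9126 = 3.4926

3.493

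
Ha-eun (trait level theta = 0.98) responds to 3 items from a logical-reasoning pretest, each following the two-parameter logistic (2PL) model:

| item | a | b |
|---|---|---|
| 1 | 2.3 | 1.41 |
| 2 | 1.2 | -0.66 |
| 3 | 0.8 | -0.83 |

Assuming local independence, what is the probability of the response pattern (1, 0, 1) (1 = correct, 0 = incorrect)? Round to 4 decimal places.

0.0269

P(theta) = 1 / (1 + exp(−a(theta − b)))
P_1 = 1/(1+e^{0.9890}) = 0.2711
P_2 = 1/(1+e^{-1.9680}) = 0.8774
P_3 = 1/(1+e^{-1.4480}) = 0.8097
L = P_1 × (1−P_2) × P_3 = 0.2711 × 0.1226 × 0.8097 = 0.02691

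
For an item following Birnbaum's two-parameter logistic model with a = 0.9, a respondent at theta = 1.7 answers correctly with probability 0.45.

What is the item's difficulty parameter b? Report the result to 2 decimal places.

P(theta) = 1 / (1 + exp(−a(theta − b)))
logit(0.45) = ln(0.45/0.55) = -0.2007
b = theta − logit/(a) = 1.7 − (-0.2007)/0.9000 = 1.9230

1.92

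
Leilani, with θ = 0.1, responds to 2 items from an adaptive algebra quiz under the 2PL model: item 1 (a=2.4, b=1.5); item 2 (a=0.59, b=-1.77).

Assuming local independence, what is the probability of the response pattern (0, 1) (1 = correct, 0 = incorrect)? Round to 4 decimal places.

0.7257

P(θ) = 1 / (1 + exp(−a(θ − b)))
P_1 = 1/(1+e^{3.3600}) = 0.0336
P_2 = 1/(1+e^{-1.1033}) = 0.7509
L = (1−P_1) × P_2 = 0.9664 × 0.7509 = 0.72567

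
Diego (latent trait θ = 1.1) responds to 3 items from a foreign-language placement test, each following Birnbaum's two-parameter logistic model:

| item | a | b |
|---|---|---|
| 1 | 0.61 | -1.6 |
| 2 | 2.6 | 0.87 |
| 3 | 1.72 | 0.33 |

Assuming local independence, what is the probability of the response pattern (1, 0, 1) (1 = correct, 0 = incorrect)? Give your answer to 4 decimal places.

0.2350

P(θ) = 1 / (1 + exp(−a(θ − b)))
P_1 = 1/(1+e^{-1.6470}) = 0.8385
P_2 = 1/(1+e^{-0.5980}) = 0.6452
P_3 = 1/(1+e^{-1.3244}) = 0.7899
L = P_1 × (1−P_2) × P_3 = 0.8385 × 0.3548 × 0.7899 = 0.23500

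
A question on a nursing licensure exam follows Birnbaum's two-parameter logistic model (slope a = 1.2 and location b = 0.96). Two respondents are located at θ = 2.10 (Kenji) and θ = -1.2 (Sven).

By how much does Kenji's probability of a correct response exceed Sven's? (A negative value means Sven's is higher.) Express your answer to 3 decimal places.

P(θ) = 1 / (1 + exp(−a(θ − b)))
P(Kenji) = 0.7971  [exponent 1.3680]
P(Sven) = 0.0697  [exponent -2.5920]
Difference = 0.7971 − 0.0697 = 0.7274

0.727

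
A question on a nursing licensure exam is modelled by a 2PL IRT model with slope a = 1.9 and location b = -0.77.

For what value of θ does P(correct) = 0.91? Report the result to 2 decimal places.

P(θ) = 1 / (1 + exp(−a(θ − b)))
logit = ln(0.9100/0.0900) = 2.3136
θ = b + logit/(a) = -0.77 + 2.3136/1.9000 = 0.4477

0.45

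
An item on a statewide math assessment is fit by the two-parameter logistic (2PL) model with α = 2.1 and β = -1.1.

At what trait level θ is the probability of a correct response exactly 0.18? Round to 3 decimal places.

P(θ) = 1 / (1 + exp(−α(θ − β)))
logit = ln(0.1800/0.8200) = -1.5163
θ = β + logit/(α) = -1.1 + (-1.5163)/2.1000 = -1.8221

-1.822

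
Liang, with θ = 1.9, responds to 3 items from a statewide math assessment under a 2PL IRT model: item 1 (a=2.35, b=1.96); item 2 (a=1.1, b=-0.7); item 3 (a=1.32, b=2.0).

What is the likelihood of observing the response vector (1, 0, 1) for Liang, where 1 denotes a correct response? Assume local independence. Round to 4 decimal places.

0.0118

P(θ) = 1 / (1 + exp(−a(θ − b)))
P_1 = 1/(1+e^{0.1410}) = 0.4648
P_2 = 1/(1+e^{-2.8600}) = 0.9458
P_3 = 1/(1+e^{0.1320}) = 0.4670
L = P_1 × (1−P_2) × P_3 = 0.4648 × 0.0542 × 0.4670 = 0.01176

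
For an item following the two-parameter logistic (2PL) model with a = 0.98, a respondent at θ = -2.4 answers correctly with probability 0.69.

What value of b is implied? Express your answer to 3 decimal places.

-3.216

P(θ) = 1 / (1 + exp(−a(θ − b)))
logit(0.69) = ln(0.69/0.31) = 0.8001
b = θ − logit/(a) = -2.4 − 0.8001/0.9800 = -3.2164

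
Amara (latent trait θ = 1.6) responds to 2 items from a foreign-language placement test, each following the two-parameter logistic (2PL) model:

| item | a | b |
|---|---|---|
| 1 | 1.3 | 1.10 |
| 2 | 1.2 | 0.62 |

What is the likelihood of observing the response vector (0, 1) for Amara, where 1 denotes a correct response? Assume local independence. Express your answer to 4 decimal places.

0.2621

P(θ) = 1 / (1 + exp(−a(θ − b)))
P_1 = 1/(1+e^{-0.6500}) = 0.6570
P_2 = 1/(1+e^{-1.1760}) = 0.7642
L = (1−P_1) × P_2 = 0.3430 × 0.7642 = 0.26212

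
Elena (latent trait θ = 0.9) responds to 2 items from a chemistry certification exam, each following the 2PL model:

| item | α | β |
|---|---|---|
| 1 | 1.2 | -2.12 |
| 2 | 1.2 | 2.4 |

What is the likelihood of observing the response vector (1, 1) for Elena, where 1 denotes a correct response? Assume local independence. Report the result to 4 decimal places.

P(θ) = 1 / (1 + exp(−α(θ − β)))
P_1 = 1/(1+e^{-3.6240}) = 0.9740
P_2 = 1/(1+e^{1.8000}) = 0.1419
L = P_1 × P_2 = 0.9740 × 0.1419 = 0.13817

0.1382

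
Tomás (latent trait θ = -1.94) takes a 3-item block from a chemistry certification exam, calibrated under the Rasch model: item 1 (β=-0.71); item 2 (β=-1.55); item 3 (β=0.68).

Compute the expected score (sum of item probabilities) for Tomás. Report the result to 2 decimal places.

P(θ) = 1 / (1 + exp(−(θ − β)))
P_1 = 1/(1+e^{1.2300}) = 0.2262
P_2 = 1/(1+e^{0.3900}) = 0.4037
P_3 = 1/(1+e^{2.6200}) = 0.0679
E[score] = 0.2262 + 0.4037 + 0.0679 = 0.6978

0.70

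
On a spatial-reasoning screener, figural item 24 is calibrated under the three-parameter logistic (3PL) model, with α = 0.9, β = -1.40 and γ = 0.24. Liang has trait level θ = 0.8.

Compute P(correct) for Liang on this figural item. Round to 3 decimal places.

0.908

P(θ) = γ + (1 − γ) · 1 / (1 + exp(−α(θ − β)))
Exponent: 0.9 × (0.8 − (-1.40)) = 1.9800
1/(1 + e^{-1.9800}) = 0.8787
P = 0.24 + 0.76 × 0.8787 = 0.9078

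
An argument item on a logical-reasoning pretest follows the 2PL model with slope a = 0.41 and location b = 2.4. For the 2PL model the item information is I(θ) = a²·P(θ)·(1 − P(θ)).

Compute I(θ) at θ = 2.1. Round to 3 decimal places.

P = 1/(1+e^{0.1230}) = 0.4693
P(1−P) = 0.4693 × 0.5307 = 0.2491
I = a² × P(1−P) = 0.41² × 0.2491 = 0.04187

0.042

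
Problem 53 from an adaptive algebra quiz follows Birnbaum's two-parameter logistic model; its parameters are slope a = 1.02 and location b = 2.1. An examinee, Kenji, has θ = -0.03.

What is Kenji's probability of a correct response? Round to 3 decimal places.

P(θ) = 1 / (1 + exp(−a(θ − b)))
Exponent: 1.02 × (-0.03 − 2.1) = -2.1726
1/(1 + e^{2.1726}) = 0.1022

0.102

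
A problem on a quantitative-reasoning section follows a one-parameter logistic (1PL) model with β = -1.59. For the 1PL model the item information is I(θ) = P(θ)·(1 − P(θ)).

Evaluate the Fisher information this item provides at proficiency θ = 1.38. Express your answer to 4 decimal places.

0.0464

P = 1/(1+e^{-2.9700}) = 0.9512
P(1−P) = 0.9512 × 0.0488 = 0.0464
I = P(1−P) = 0.04642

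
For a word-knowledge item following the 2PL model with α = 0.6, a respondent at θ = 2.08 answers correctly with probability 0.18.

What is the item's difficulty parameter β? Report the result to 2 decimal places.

4.61

P(θ) = 1 / (1 + exp(−α(θ − β)))
logit(0.18) = ln(0.18/0.82) = -1.5163
β = θ − logit/(α) = 2.08 − (-1.5163)/0.6000 = 4.6072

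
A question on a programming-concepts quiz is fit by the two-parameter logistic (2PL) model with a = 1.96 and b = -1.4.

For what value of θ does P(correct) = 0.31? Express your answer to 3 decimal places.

-1.808

P(θ) = 1 / (1 + exp(−a(θ − b)))
logit = ln(0.3100/0.6900) = -0.8001
θ = b + logit/(a) = -1.4 + (-0.8001)/1.9600 = -1.8082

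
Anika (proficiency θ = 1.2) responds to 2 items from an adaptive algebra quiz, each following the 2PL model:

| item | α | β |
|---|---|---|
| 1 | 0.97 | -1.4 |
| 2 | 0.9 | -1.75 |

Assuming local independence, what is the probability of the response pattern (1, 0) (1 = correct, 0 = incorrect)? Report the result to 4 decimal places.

P(θ) = 1 / (1 + exp(−α(θ − β)))
P_1 = 1/(1+e^{-2.5220}) = 0.9257
P_2 = 1/(1+e^{-2.6550}) = 0.9343
L = P_1 × (1−P_2) = 0.9257 × 0.0657 = 0.06080

0.0608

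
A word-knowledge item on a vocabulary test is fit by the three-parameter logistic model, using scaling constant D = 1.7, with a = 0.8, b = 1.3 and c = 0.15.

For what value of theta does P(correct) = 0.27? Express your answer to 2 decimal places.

P(theta) = c + (1 − c) · 1 / (1 + exp(−D·a(theta − b)))
Remove guessing floor: (0.27 − 0.15)/(1 − 0.15) = 0.1412
logit = ln(0.1412/0.8588) = -1.8056
theta = b + logit/(1.7·a) = 1.3 + (-1.8056)/1.3600 = -0.0276

-0.03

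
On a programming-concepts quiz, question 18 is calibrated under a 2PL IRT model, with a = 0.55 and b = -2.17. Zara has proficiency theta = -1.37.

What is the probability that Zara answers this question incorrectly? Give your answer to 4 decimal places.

P(theta) = 1 / (1 + exp(−a(theta − b)))
Exponent: 0.55 × (-1.37 − (-2.17)) = 0.4400
1/(1 + e^{-0.4400}) = 0.6083
P(incorrect) = 1 − 0.6083 = 0.3917

0.3917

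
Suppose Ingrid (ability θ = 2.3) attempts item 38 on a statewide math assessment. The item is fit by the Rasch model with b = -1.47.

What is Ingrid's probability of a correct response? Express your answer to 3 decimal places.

P(θ) = 1 / (1 + exp(−(θ − b)))
Exponent: (2.3 − (-1.47)) = 3.7700
1/(1 + e^{-3.7700}) = 0.9775
P = 0.9775

0.977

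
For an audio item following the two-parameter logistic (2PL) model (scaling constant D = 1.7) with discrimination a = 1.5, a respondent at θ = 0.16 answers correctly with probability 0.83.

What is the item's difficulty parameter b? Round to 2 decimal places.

-0.46

P(θ) = 1 / (1 + exp(−D·a(θ − b)))
logit(0.83) = ln(0.83/0.17) = 1.5856
b = θ − logit/(1.7·a) = 0.16 − 1.5856/2.5500 = -0.4618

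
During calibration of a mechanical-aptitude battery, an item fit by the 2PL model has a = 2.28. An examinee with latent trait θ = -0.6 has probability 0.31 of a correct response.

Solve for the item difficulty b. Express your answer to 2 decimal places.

P(θ) = 1 / (1 + exp(−a(θ − b)))
logit(0.31) = ln(0.31/0.69) = -0.8001
b = θ − logit/(a) = -0.6 − (-0.8001)/2.2800 = -0.2491

-0.25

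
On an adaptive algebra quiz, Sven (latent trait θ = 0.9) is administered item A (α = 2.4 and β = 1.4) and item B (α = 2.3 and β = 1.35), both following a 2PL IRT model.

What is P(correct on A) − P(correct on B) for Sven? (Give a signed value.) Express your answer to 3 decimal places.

P(θ) = 1 / (1 + exp(−α(θ − β)))
P_A = 0.2315
P_B = 0.2621
P_A − P_B = -0.0306

-0.031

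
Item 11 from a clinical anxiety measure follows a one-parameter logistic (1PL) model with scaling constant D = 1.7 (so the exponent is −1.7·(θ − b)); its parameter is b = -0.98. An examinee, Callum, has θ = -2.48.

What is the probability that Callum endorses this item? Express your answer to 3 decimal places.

0.072

P(θ) = 1 / (1 + exp(−D·(θ − b)))
Exponent: 1.7 × (-2.48 − (-0.98)) = -2.5500
1/(1 + e^{2.5500}) = 0.0724
P = 0.0724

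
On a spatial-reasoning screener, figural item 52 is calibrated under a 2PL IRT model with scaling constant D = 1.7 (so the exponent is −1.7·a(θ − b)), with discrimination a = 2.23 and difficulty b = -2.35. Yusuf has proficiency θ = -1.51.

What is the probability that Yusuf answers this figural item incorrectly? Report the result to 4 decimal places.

0.0398

P(θ) = 1 / (1 + exp(−D·a(θ − b)))
Exponent: 1.7 × 2.23 × (-1.51 − (-2.35)) = 3.1844
1/(1 + e^{-3.1844}) = 0.9602
P = 0.9602
P(incorrect) = 1 − 0.9602 = 0.0398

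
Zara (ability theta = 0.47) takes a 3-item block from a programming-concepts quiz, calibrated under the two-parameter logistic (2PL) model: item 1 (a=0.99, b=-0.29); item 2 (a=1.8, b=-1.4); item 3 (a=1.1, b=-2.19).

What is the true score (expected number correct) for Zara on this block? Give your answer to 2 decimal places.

2.60

P(theta) = 1 / (1 + exp(−a(theta − b)))
P_1 = 1/(1+e^{-0.7524}) = 0.6797
P_2 = 1/(1+e^{-3.3660}) = 0.9666
P_3 = 1/(1+e^{-2.9260}) = 0.9491
E[score] = 0.6797 + 0.9666 + 0.9491 = 2.5954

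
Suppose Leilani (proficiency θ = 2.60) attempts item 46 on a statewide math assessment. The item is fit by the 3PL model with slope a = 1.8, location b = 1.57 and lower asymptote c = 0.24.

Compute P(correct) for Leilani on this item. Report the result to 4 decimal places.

P(θ) = c + (1 − c) · 1 / (1 + exp(−a(θ − b)))
Exponent: 1.8 × (2.60 − 1.57) = 1.8540
1/(1 + e^{-1.8540}) = 0.8646
P = 0.24 + 0.76 × 0.8646 = 0.8971

0.8971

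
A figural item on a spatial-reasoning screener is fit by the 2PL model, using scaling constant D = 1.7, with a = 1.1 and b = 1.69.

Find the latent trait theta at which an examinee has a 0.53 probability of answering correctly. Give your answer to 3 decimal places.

1.754

P(theta) = 1 / (1 + exp(−D·a(theta − b)))
logit = ln(0.5300/0.4700) = 0.1201
theta = b + logit/(1.7·a) = 1.69 + 0.1201/1.8700 = 1.7542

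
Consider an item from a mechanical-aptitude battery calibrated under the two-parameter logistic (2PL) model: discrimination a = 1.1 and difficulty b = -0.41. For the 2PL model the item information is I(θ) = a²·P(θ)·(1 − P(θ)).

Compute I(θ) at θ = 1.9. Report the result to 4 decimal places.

0.0819

P = 1/(1+e^{-2.5410}) = 0.9270
P(1−P) = 0.9270 × 0.0730 = 0.0677
I = a² × P(1−P) = 1.1² × 0.0677 = 0.08192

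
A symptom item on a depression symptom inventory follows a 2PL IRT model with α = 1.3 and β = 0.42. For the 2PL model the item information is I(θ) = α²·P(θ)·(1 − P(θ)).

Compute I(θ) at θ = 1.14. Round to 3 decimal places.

0.342

P = 1/(1+e^{-0.9360}) = 0.7183
P(1−P) = 0.7183 × 0.2817 = 0.2023
I = α² × P(1−P) = 1.3² × 0.2023 = 0.34197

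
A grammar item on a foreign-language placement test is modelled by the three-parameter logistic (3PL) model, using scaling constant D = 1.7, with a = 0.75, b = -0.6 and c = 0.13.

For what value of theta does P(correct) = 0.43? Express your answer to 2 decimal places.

-1.10

P(theta) = c + (1 − c) · 1 / (1 + exp(−D·a(theta − b)))
Remove guessing floor: (0.43 − 0.13)/(1 − 0.13) = 0.3448
logit = ln(0.3448/0.6552) = -0.6419
theta = b + logit/(1.7·a) = -0.6 + (-0.6419)/1.2750 = -1.1034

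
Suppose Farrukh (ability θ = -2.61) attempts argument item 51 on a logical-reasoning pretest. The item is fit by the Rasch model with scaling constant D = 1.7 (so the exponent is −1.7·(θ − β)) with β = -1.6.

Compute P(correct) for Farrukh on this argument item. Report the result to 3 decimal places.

0.152

P(θ) = 1 / (1 + exp(−D·(θ − β)))
Exponent: 1.7 × (-2.61 − (-1.6)) = -1.7170
1/(1 + e^{1.7170}) = 0.1523
P = 0.1523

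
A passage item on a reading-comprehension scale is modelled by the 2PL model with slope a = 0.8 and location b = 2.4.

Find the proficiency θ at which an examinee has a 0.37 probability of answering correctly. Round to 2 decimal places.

1.73

P(θ) = 1 / (1 + exp(−a(θ − b)))
logit = ln(0.3700/0.6300) = -0.5322
θ = b + logit/(a) = 2.4 + (-0.5322)/0.8000 = 1.7347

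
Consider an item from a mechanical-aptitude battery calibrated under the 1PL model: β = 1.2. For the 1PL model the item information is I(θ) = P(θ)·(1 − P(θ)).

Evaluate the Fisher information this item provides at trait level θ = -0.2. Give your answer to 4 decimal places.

0.1587

P = 1/(1+e^{1.4000}) = 0.1978
P(1−P) = 0.1978 × 0.8022 = 0.1587
I = P(1−P) = 0.15868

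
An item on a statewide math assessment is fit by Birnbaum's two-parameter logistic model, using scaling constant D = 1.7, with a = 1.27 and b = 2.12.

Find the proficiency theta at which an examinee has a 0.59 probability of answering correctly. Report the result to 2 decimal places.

P(theta) = 1 / (1 + exp(−D·a(theta − b)))
logit = ln(0.5900/0.4100) = 0.3640
theta = b + logit/(1.7·a) = 2.12 + 0.3640/2.1590 = 2.2886

2.29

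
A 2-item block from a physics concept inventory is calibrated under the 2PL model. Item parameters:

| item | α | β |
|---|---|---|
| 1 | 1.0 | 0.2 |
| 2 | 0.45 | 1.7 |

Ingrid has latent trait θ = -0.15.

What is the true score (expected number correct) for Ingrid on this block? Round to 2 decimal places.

P(θ) = 1 / (1 + exp(−α(θ − β)))
P_1 = 1/(1+e^{0.3500}) = 0.4134
P_2 = 1/(1+e^{0.8325}) = 0.3031
E[score] = 0.4134 + 0.3031 = 0.7165

0.72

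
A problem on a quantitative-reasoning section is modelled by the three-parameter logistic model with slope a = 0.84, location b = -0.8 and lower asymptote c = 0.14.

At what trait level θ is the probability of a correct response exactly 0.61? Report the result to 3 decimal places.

-0.578

P(θ) = c + (1 − c) · 1 / (1 + exp(−a(θ − b)))
Remove guessing floor: (0.61 − 0.14)/(1 − 0.14) = 0.5465
logit = ln(0.5465/0.4535) = 0.1866
θ = b + logit/(a) = -0.8 + 0.1866/0.8400 = -0.5779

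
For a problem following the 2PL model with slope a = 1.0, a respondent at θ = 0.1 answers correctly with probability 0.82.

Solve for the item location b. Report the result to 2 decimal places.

P(θ) = 1 / (1 + exp(−a(θ − b)))
logit(0.82) = ln(0.82/0.18) = 1.5163
b = θ − logit/(a) = 0.1 − 1.5163/1.0000 = -1.4163

-1.42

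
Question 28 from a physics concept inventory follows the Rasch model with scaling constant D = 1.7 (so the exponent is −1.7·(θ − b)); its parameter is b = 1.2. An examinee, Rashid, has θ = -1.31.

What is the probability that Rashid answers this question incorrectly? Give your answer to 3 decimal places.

0.986

P(θ) = 1 / (1 + exp(−D·(θ − b)))
Exponent: 1.7 × (-1.31 − 1.2) = -4.2670
1/(1 + e^{4.2670}) = 0.0138
P = 0.0138
P(incorrect) = 1 − 0.0138 = 0.9862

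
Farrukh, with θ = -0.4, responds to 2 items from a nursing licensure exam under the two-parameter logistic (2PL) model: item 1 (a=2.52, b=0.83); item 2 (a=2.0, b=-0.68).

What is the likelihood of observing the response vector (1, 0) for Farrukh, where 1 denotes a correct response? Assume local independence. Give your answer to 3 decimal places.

0.016

P(θ) = 1 / (1 + exp(−a(θ − b)))
P_1 = 1/(1+e^{3.0996}) = 0.0431
P_2 = 1/(1+e^{-0.5600}) = 0.6365
L = P_1 × (1−P_2) = 0.0431 × 0.3635 = 0.01568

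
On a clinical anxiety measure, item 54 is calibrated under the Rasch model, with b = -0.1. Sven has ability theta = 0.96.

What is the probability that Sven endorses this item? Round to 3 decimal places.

P(theta) = 1 / (1 + exp(−(theta − b)))
Exponent: (0.96 − (-0.1)) = 1.0600
1/(1 + e^{-1.0600}) = 0.7427
P = 0.7427

0.743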